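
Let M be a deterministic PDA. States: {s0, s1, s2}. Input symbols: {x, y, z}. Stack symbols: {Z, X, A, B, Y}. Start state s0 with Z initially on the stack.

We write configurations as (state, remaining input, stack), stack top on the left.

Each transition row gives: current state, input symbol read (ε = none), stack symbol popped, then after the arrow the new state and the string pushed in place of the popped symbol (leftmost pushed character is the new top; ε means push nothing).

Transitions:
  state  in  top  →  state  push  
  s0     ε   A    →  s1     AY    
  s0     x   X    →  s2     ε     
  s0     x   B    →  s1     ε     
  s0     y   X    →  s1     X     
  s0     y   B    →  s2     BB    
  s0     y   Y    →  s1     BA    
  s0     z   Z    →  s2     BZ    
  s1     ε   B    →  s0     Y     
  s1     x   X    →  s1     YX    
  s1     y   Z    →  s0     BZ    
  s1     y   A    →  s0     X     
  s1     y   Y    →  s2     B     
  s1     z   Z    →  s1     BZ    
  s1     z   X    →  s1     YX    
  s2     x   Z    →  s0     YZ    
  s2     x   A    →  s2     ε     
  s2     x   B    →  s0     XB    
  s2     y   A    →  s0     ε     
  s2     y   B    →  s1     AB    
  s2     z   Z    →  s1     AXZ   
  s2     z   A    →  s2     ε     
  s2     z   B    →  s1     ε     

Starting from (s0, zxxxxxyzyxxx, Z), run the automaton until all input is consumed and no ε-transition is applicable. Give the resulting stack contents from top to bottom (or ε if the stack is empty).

XBXBZ

(s0, zxxxxxyzyxxx, Z)
  read z, top Z: go to s2, push BZ → (s2, xxxxxyzyxxx, BZ)
  read x, top B: go to s0, push XB → (s0, xxxxyzyxxx, XBZ)
  read x, top X: go to s2, push ε → (s2, xxxyzyxxx, BZ)
  read x, top B: go to s0, push XB → (s0, xxyzyxxx, XBZ)
  read x, top X: go to s2, push ε → (s2, xyzyxxx, BZ)
  read x, top B: go to s0, push XB → (s0, yzyxxx, XBZ)
  read y, top X: go to s1, push X → (s1, zyxxx, XBZ)
  read z, top X: go to s1, push YX → (s1, yxxx, YXBZ)
  read y, top Y: go to s2, push B → (s2, xxx, BXBZ)
  read x, top B: go to s0, push XB → (s0, xx, XBXBZ)
  read x, top X: go to s2, push ε → (s2, x, BXBZ)
  read x, top B: go to s0, push XB → (s0, ε, XBXBZ)
All input consumed in state s0 with stack XBXBZ.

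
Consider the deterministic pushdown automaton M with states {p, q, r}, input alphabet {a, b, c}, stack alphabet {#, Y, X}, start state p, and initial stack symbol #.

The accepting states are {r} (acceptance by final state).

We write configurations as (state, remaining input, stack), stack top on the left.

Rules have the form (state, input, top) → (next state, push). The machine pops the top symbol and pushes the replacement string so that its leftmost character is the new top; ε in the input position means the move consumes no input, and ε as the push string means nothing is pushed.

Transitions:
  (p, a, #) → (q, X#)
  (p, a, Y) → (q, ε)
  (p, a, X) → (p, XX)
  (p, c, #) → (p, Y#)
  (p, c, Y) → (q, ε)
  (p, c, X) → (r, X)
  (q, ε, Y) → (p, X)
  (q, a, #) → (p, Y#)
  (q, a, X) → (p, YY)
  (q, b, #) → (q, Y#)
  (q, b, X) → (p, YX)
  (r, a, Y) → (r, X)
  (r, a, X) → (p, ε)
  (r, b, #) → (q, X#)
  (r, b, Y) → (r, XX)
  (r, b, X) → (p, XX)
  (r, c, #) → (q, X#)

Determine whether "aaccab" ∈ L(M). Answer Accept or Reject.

Reject

(p, aaccab, #)
  read a, top #: go to q, push X# → (q, accab, X#)
  read a, top X: go to p, push YY → (p, ccab, YY#)
  read c, top Y: go to q, push ε → (q, cab, Y#)
  ε-move, top Y: go to p, push X → (p, cab, X#)
  read c, top X: go to r, push X → (r, ab, X#)
  read a, top X: go to p, push ε → (p, b, #)
No transition applies at (p, b, #); input not fully consumed.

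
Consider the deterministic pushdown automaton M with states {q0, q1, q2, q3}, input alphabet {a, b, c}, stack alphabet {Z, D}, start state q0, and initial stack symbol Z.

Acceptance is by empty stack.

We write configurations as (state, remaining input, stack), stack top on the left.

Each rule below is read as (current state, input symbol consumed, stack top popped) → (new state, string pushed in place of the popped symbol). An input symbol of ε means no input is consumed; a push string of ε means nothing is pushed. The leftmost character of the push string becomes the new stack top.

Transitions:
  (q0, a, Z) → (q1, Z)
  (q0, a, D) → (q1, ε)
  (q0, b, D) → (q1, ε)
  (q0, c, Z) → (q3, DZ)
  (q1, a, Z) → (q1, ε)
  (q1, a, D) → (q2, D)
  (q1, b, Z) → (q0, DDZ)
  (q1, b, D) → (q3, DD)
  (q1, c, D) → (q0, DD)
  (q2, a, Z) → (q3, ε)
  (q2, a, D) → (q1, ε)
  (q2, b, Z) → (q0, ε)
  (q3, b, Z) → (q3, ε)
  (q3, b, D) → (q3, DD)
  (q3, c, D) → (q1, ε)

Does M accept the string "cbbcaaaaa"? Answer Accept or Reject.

Accept

(q0, cbbcaaaaa, Z)
  read c, top Z: go to q3, push DZ → (q3, bbcaaaaa, DZ)
  read b, top D: go to q3, push DD → (q3, bcaaaaa, DDZ)
  read b, top D: go to q3, push DD → (q3, caaaaa, DDDZ)
  read c, top D: go to q1, push ε → (q1, aaaaa, DDZ)
  read a, top D: go to q2, push D → (q2, aaaa, DDZ)
  read a, top D: go to q1, push ε → (q1, aaa, DZ)
  read a, top D: go to q2, push D → (q2, aa, DZ)
  read a, top D: go to q1, push ε → (q1, a, Z)
  read a, top Z: go to q1, push ε → (q1, ε, ε)
All input consumed and the stack is empty.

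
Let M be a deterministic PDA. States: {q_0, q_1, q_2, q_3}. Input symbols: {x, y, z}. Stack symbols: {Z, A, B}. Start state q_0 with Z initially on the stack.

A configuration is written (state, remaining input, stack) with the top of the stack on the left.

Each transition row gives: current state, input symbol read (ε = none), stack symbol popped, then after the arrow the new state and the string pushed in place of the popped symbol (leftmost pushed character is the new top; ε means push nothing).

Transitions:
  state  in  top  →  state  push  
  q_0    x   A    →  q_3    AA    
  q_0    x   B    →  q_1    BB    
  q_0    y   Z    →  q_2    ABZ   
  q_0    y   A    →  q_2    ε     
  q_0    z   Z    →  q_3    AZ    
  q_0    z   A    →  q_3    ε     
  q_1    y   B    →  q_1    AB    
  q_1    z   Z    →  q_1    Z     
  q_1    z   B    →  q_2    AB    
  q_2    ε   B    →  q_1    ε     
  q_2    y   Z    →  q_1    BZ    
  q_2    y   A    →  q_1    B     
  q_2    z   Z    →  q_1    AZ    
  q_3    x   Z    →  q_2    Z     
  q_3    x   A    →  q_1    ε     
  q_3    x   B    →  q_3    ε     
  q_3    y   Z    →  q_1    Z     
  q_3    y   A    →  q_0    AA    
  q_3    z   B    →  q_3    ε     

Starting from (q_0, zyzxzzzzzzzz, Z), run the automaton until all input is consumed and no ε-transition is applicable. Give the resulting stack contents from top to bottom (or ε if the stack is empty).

(q_0, zyzxzzzzzzzz, Z) ⊢ (q_3, yzxzzzzzzzz, AZ) ⊢ (q_0, zxzzzzzzzz, AAZ) ⊢ (q_3, xzzzzzzzz, AZ) ⊢ (q_1, zzzzzzzz, Z) ⊢ (q_1, zzzzzzz, Z) ⊢ (q_1, zzzzzz, Z) ⊢ (q_1, zzzzz, Z) ⊢ (q_1, zzzz, Z) ⊢ (q_1, zzz, Z) ⊢ (q_1, zz, Z) ⊢ (q_1, z, Z) ⊢ (q_1, ε, Z)
All input consumed in state q_1 with stack Z.

Z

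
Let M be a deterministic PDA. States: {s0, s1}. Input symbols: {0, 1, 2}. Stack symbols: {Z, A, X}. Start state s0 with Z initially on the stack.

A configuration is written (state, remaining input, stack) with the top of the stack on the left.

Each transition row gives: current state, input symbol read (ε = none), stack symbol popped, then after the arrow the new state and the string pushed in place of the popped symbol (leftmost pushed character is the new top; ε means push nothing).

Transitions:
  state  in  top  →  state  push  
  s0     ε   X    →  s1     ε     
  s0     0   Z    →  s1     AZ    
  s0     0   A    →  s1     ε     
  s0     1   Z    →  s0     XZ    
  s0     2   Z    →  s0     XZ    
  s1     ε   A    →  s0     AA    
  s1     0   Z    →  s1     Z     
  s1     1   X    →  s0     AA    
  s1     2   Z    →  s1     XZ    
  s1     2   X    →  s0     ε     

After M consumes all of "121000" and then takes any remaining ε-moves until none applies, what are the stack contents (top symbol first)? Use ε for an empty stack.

(s0, 121000, Z) ⊢ (s0, 21000, XZ) ⊢ (s1, 21000, Z) ⊢ (s1, 1000, XZ) ⊢ (s0, 000, AAZ) ⊢ (s1, 00, AZ) ⊢ (s0, 00, AAZ) ⊢ (s1, 0, AZ) ⊢ (s0, 0, AAZ) ⊢ (s1, ε, AZ) ⊢ (s0, ε, AAZ)
All input consumed in state s0 with stack AAZ.

AAZ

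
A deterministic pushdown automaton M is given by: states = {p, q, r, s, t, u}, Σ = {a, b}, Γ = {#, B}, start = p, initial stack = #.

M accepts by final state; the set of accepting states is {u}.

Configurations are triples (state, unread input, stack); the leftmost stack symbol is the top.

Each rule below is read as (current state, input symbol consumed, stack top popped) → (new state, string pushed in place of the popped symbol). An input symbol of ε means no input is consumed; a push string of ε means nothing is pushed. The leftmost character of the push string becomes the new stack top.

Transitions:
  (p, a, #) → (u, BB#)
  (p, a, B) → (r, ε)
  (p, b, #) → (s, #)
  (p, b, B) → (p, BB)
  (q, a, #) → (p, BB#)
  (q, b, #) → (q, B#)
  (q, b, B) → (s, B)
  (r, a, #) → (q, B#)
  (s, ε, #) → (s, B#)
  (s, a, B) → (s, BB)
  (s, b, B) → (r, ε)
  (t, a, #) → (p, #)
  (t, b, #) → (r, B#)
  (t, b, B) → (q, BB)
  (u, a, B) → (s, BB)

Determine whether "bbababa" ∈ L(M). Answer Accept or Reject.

(p, bbababa, #)
  read b, top #: go to s, push # → (s, bababa, #)
  ε-move, top #: go to s, push B# → (s, bababa, B#)
  read b, top B: go to r, push ε → (r, ababa, #)
  read a, top #: go to q, push B# → (q, baba, B#)
  read b, top B: go to s, push B → (s, aba, B#)
  read a, top B: go to s, push BB → (s, ba, BB#)
  read b, top B: go to r, push ε → (r, a, B#)
No transition applies at (r, a, B#); input not fully consumed.

Reject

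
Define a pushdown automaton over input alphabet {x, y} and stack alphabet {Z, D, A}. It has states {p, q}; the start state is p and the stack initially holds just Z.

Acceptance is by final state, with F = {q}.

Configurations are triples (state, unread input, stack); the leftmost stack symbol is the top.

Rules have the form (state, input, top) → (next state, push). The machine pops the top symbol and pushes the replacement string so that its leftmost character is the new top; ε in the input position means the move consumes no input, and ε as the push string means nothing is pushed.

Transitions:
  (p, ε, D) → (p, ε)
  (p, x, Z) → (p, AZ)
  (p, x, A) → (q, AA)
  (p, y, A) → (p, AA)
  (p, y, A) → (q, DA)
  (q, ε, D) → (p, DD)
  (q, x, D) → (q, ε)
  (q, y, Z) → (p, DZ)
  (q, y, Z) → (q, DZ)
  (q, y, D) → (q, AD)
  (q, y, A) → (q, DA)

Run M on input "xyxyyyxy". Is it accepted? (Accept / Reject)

One accepting computation: (p, xyxyyyxy, Z) ⊢ (p, yxyyyxy, AZ) ⊢ (p, xyyyxy, AAZ) ⊢ (q, yyyxy, AAAZ) ⊢ (q, yyxy, DAAAZ) ⊢ (q, yxy, ADAAAZ) ⊢ (q, xy, DADAAAZ) ⊢ (q, y, ADAAAZ) ⊢ (q, ε, DADAAAZ)
All input consumed and state q ∈ F.

Accept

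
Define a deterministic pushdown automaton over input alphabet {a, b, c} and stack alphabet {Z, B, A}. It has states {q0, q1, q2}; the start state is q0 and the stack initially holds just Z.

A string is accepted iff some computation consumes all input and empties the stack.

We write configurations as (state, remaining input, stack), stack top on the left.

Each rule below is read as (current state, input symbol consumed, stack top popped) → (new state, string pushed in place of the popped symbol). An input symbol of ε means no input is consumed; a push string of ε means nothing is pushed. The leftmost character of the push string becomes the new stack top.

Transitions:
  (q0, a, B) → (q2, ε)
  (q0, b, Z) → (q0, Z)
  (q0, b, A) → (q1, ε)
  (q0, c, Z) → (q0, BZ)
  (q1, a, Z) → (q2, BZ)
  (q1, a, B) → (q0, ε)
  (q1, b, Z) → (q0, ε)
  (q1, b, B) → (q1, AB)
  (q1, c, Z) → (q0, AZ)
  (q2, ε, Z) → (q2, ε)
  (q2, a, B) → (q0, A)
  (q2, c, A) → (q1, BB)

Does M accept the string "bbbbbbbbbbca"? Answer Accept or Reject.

Accept

(q0, bbbbbbbbbbca, Z)
  read b, top Z: go to q0, push Z → (q0, bbbbbbbbbca, Z)
  read b, top Z: go to q0, push Z → (q0, bbbbbbbbca, Z)
  read b, top Z: go to q0, push Z → (q0, bbbbbbbca, Z)
  read b, top Z: go to q0, push Z → (q0, bbbbbbca, Z)
  read b, top Z: go to q0, push Z → (q0, bbbbbca, Z)
  read b, top Z: go to q0, push Z → (q0, bbbbca, Z)
  read b, top Z: go to q0, push Z → (q0, bbbca, Z)
  read b, top Z: go to q0, push Z → (q0, bbca, Z)
  read b, top Z: go to q0, push Z → (q0, bca, Z)
  read b, top Z: go to q0, push Z → (q0, ca, Z)
  read c, top Z: go to q0, push BZ → (q0, a, BZ)
  read a, top B: go to q2, push ε → (q2, ε, Z)
  ε-move, top Z: go to q2, push ε → (q2, ε, ε)
All input consumed and the stack is empty.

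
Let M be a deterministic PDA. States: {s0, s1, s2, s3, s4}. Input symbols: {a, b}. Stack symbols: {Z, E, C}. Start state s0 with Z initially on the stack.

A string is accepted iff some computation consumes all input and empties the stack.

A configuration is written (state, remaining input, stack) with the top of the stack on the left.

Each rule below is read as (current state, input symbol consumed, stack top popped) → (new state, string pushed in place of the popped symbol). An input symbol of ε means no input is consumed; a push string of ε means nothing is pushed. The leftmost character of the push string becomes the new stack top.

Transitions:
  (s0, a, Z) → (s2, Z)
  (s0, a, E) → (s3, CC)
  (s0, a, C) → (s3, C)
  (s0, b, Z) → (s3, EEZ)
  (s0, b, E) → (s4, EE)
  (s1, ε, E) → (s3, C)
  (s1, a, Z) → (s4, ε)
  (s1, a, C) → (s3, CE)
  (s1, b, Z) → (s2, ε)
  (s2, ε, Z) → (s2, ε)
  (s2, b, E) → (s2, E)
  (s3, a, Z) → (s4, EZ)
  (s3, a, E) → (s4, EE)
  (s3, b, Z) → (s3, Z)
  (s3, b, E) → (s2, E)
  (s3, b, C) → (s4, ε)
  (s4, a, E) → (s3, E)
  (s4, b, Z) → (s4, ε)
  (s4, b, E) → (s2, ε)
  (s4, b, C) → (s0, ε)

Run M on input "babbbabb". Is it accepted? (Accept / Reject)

(s0, babbbabb, Z) ⊢ (s3, abbbabb, EEZ) ⊢ (s4, bbbabb, EEEZ) ⊢ (s2, bbabb, EEZ) ⊢ (s2, babb, EEZ) ⊢ (s2, abb, EEZ)
No transition applies at (s2, abb, EEZ); input not fully consumed.

Reject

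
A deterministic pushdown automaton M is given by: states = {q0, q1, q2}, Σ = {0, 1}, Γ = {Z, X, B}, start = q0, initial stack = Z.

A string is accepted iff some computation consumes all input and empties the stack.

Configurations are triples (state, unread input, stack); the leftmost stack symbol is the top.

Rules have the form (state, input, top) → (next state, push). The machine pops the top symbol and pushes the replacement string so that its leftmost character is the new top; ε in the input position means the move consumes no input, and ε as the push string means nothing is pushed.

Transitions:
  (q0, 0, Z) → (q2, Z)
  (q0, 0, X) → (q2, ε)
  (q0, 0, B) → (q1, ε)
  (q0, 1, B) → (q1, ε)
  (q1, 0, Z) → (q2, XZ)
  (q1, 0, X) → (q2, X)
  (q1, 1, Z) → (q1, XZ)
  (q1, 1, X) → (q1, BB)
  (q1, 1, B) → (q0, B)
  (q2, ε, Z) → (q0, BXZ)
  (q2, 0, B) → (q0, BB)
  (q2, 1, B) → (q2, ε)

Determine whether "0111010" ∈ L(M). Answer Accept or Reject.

(q0, 0111010, Z)
  read 0, top Z: go to q2, push Z → (q2, 111010, Z)
  ε-move, top Z: go to q0, push BXZ → (q0, 111010, BXZ)
  read 1, top B: go to q1, push ε → (q1, 11010, XZ)
  read 1, top X: go to q1, push BB → (q1, 1010, BBZ)
  read 1, top B: go to q0, push B → (q0, 010, BBZ)
  read 0, top B: go to q1, push ε → (q1, 10, BZ)
  read 1, top B: go to q0, push B → (q0, 0, BZ)
  read 0, top B: go to q1, push ε → (q1, ε, Z)
All input consumed; stack is Z, not empty, and no further ε-move applies.

Reject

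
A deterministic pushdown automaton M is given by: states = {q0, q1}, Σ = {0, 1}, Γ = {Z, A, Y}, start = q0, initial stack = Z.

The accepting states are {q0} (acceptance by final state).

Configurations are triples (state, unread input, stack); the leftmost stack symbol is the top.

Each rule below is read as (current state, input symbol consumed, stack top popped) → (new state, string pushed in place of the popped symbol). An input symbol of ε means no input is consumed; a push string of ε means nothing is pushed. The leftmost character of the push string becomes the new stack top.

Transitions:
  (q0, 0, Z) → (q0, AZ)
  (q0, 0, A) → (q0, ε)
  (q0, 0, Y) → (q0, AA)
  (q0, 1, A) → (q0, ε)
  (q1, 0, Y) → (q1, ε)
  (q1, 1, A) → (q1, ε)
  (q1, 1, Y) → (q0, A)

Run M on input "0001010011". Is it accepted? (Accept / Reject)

Reject

(q0, 0001010011, Z)
  read 0, top Z: go to q0, push AZ → (q0, 001010011, AZ)
  read 0, top A: go to q0, push ε → (q0, 01010011, Z)
  read 0, top Z: go to q0, push AZ → (q0, 1010011, AZ)
  read 1, top A: go to q0, push ε → (q0, 010011, Z)
  read 0, top Z: go to q0, push AZ → (q0, 10011, AZ)
  read 1, top A: go to q0, push ε → (q0, 0011, Z)
  read 0, top Z: go to q0, push AZ → (q0, 011, AZ)
  read 0, top A: go to q0, push ε → (q0, 11, Z)
No transition applies at (q0, 11, Z); input not fully consumed.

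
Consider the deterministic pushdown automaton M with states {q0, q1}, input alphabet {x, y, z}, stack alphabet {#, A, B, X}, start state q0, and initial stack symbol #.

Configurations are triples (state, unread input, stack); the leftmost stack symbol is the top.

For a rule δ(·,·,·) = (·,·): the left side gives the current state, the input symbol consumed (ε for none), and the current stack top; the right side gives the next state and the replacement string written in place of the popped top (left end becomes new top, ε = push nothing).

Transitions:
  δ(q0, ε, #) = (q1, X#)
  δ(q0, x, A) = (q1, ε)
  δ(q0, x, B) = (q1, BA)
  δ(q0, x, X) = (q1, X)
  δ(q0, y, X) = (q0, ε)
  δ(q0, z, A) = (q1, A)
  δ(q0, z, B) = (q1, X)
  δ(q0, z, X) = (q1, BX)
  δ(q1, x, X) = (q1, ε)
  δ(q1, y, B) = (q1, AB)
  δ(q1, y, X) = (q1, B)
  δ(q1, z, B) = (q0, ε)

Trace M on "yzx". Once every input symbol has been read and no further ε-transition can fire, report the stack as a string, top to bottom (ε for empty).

#

(q0, yzx, #)
  ε-move, top #: go to q1, push X# → (q1, yzx, X#)
  read y, top X: go to q1, push B → (q1, zx, B#)
  read z, top B: go to q0, push ε → (q0, x, #)
  ε-move, top #: go to q1, push X# → (q1, x, X#)
  read x, top X: go to q1, push ε → (q1, ε, #)
All input consumed in state q1 with stack #.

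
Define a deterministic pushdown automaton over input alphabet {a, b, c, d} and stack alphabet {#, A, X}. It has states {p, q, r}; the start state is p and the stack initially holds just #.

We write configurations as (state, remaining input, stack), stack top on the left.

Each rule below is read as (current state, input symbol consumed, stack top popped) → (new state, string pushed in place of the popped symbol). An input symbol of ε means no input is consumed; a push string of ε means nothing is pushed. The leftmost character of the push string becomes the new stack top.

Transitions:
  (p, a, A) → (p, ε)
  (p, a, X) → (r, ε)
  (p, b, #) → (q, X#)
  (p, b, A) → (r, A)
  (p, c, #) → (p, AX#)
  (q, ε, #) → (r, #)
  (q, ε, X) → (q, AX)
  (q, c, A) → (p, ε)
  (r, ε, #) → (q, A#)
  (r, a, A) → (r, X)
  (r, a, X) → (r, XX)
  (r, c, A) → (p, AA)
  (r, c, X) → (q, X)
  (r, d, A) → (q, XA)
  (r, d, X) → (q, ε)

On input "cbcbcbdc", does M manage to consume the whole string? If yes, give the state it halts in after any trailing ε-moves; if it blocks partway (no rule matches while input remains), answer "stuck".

p

(p, cbcbcbdc, #)
  read c, top #: go to p, push AX# → (p, bcbcbdc, AX#)
  read b, top A: go to r, push A → (r, cbcbdc, AX#)
  read c, top A: go to p, push AA → (p, bcbdc, AAX#)
  read b, top A: go to r, push A → (r, cbdc, AAX#)
  read c, top A: go to p, push AA → (p, bdc, AAAX#)
  read b, top A: go to r, push A → (r, dc, AAAX#)
  read d, top A: go to q, push XA → (q, c, XAAAX#)
  ε-move, top X: go to q, push AX → (q, c, AXAAAX#)
  read c, top A: go to p, push ε → (p, ε, XAAAX#)
All input consumed; M is in state p.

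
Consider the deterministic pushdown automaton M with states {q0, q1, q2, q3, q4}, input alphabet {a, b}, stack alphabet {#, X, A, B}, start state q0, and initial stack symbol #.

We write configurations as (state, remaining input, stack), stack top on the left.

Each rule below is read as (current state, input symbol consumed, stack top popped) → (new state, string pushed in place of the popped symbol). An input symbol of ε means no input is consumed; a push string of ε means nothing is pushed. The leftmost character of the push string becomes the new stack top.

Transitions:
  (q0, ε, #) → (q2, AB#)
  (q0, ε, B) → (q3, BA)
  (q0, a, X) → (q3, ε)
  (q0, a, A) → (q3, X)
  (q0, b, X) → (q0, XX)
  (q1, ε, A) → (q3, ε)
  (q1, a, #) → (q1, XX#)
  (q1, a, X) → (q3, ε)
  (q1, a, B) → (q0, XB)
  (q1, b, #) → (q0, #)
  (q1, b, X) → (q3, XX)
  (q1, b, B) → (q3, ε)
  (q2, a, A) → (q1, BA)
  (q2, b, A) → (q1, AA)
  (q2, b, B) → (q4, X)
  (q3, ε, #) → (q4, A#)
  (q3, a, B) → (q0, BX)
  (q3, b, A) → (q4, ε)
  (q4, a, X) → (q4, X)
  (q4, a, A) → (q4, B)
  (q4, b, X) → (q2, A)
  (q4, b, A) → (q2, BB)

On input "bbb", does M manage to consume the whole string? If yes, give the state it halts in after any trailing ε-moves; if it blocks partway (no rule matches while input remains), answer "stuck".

(q0, bbb, #)
  ε-move, top #: go to q2, push AB# → (q2, bbb, AB#)
  read b, top A: go to q1, push AA → (q1, bb, AAB#)
  ε-move, top A: go to q3, push ε → (q3, bb, AB#)
  read b, top A: go to q4, push ε → (q4, b, B#)
No transition for (q4, b, top B); M blocks with input b remaining.

stuck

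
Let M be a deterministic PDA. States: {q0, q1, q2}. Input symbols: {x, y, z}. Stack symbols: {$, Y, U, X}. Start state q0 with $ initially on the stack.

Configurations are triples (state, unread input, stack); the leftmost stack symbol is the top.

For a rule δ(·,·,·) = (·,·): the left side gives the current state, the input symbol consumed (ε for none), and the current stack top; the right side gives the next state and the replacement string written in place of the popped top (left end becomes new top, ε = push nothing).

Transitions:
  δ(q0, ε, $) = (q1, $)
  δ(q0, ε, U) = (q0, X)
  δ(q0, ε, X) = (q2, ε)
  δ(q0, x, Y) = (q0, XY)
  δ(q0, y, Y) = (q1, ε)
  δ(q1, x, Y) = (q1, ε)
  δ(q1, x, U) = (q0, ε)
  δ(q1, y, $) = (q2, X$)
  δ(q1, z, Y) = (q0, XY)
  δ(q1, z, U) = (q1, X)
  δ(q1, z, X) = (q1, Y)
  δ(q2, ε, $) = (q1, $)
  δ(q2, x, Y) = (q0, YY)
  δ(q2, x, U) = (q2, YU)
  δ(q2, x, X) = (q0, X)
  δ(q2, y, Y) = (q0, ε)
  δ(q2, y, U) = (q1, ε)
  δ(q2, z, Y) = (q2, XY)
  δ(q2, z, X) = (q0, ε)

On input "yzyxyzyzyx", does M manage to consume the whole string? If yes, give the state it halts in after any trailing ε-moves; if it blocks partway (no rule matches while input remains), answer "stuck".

q1

(q0, yzyxyzyzyx, $)
  ε-move, top $: go to q1, push $ → (q1, yzyxyzyzyx, $)
  read y, top $: go to q2, push X$ → (q2, zyxyzyzyx, X$)
  read z, top X: go to q0, push ε → (q0, yxyzyzyx, $)
  ε-move, top $: go to q1, push $ → (q1, yxyzyzyx, $)
  read y, top $: go to q2, push X$ → (q2, xyzyzyx, X$)
  read x, top X: go to q0, push X → (q0, yzyzyx, X$)
  ε-move, top X: go to q2, push ε → (q2, yzyzyx, $)
  ε-move, top $: go to q1, push $ → (q1, yzyzyx, $)
  read y, top $: go to q2, push X$ → (q2, zyzyx, X$)
  read z, top X: go to q0, push ε → (q0, yzyx, $)
  ε-move, top $: go to q1, push $ → (q1, yzyx, $)
  read y, top $: go to q2, push X$ → (q2, zyx, X$)
  read z, top X: go to q0, push ε → (q0, yx, $)
  ε-move, top $: go to q1, push $ → (q1, yx, $)
  read y, top $: go to q2, push X$ → (q2, x, X$)
  read x, top X: go to q0, push X → (q0, ε, X$)
  ε-move, top X: go to q2, push ε → (q2, ε, $)
  ε-move, top $: go to q1, push $ → (q1, ε, $)
All input consumed; M is in state q1.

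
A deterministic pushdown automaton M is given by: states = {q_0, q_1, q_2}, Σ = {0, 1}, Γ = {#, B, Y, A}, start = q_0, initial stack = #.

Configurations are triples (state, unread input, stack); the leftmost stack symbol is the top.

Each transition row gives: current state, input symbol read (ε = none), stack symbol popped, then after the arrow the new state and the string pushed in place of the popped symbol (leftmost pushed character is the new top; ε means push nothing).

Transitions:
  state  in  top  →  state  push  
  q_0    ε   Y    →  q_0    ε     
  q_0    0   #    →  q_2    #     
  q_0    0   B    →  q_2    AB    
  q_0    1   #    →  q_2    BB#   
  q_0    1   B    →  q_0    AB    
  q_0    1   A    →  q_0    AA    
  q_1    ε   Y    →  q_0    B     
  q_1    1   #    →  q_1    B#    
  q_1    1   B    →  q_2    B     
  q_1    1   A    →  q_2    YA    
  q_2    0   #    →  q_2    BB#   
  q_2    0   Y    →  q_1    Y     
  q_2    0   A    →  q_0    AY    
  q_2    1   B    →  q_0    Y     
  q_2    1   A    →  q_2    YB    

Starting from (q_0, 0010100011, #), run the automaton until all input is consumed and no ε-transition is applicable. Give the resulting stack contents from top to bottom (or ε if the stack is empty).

AAAYBBB#

(q_0, 0010100011, #) ⊢ (q_2, 010100011, #) ⊢ (q_2, 10100011, BB#) ⊢ (q_0, 0100011, YB#) ⊢ (q_0, 0100011, B#) ⊢ (q_2, 100011, AB#) ⊢ (q_2, 00011, YBB#) ⊢ (q_1, 0011, YBB#) ⊢ (q_0, 0011, BBB#) ⊢ (q_2, 011, ABBB#) ⊢ (q_0, 11, AYBBB#) ⊢ (q_0, 1, AAYBBB#) ⊢ (q_0, ε, AAAYBBB#)
All input consumed in state q_0 with stack AAAYBBB#.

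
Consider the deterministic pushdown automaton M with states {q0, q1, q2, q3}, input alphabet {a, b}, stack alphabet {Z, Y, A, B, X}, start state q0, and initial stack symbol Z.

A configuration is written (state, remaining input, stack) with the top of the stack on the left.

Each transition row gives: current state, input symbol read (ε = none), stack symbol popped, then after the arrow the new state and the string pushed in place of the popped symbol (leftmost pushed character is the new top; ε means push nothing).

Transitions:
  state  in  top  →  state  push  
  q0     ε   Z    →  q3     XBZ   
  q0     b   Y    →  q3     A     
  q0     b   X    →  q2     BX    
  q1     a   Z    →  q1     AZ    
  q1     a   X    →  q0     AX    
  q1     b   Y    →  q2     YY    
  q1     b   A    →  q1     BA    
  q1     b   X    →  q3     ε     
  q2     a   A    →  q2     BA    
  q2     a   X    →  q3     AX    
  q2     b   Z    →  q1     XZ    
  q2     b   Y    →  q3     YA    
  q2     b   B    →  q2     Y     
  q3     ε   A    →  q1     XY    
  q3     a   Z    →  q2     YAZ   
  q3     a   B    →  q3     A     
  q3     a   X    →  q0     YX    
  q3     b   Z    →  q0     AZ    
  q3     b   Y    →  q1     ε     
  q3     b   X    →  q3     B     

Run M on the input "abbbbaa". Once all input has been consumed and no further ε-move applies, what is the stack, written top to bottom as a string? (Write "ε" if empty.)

AXYZ

(q0, abbbbaa, Z)
  ε-move, top Z: go to q3, push XBZ → (q3, abbbbaa, XBZ)
  read a, top X: go to q0, push YX → (q0, bbbbaa, YXBZ)
  read b, top Y: go to q3, push A → (q3, bbbaa, AXBZ)
  ε-move, top A: go to q1, push XY → (q1, bbbaa, XYXBZ)
  read b, top X: go to q3, push ε → (q3, bbaa, YXBZ)
  read b, top Y: go to q1, push ε → (q1, baa, XBZ)
  read b, top X: go to q3, push ε → (q3, aa, BZ)
  read a, top B: go to q3, push A → (q3, a, AZ)
  ε-move, top A: go to q1, push XY → (q1, a, XYZ)
  read a, top X: go to q0, push AX → (q0, ε, AXYZ)
All input consumed in state q0 with stack AXYZ.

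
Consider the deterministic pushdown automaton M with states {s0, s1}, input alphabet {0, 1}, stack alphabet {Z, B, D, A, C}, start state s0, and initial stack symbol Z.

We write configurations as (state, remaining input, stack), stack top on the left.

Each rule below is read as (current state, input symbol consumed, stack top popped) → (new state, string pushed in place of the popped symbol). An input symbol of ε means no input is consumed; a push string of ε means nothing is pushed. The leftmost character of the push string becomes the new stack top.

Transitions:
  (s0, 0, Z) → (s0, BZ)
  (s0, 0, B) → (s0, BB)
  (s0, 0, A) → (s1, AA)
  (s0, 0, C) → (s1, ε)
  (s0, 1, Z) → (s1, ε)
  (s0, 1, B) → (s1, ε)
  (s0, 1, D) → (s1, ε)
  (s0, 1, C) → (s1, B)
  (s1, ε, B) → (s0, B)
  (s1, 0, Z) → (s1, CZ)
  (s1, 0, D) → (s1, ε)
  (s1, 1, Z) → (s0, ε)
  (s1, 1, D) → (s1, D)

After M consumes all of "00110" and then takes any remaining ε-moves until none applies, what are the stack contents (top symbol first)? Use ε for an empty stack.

(s0, 00110, Z)
  read 0, top Z: go to s0, push BZ → (s0, 0110, BZ)
  read 0, top B: go to s0, push BB → (s0, 110, BBZ)
  read 1, top B: go to s1, push ε → (s1, 10, BZ)
  ε-move, top B: go to s0, push B → (s0, 10, BZ)
  read 1, top B: go to s1, push ε → (s1, 0, Z)
  read 0, top Z: go to s1, push CZ → (s1, ε, CZ)
All input consumed in state s1 with stack CZ.

CZ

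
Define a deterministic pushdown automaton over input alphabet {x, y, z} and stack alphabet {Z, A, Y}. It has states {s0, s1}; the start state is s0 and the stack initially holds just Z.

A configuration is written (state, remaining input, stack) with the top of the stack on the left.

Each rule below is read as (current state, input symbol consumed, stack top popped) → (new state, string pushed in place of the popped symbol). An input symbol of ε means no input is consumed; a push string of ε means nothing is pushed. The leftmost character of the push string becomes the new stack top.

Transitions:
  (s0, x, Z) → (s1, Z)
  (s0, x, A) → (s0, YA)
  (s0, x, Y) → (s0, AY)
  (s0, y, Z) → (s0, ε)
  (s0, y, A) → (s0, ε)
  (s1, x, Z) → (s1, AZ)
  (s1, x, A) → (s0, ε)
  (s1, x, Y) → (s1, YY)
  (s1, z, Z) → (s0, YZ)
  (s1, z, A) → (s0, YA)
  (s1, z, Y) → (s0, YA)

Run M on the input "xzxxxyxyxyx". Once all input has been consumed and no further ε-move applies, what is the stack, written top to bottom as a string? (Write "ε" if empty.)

AYAYZ

(s0, xzxxxyxyxyx, Z) ⊢ (s1, zxxxyxyxyx, Z) ⊢ (s0, xxxyxyxyx, YZ) ⊢ (s0, xxyxyxyx, AYZ) ⊢ (s0, xyxyxyx, YAYZ) ⊢ (s0, yxyxyx, AYAYZ) ⊢ (s0, xyxyx, YAYZ) ⊢ (s0, yxyx, AYAYZ) ⊢ (s0, xyx, YAYZ) ⊢ (s0, yx, AYAYZ) ⊢ (s0, x, YAYZ) ⊢ (s0, ε, AYAYZ)
All input consumed in state s0 with stack AYAYZ.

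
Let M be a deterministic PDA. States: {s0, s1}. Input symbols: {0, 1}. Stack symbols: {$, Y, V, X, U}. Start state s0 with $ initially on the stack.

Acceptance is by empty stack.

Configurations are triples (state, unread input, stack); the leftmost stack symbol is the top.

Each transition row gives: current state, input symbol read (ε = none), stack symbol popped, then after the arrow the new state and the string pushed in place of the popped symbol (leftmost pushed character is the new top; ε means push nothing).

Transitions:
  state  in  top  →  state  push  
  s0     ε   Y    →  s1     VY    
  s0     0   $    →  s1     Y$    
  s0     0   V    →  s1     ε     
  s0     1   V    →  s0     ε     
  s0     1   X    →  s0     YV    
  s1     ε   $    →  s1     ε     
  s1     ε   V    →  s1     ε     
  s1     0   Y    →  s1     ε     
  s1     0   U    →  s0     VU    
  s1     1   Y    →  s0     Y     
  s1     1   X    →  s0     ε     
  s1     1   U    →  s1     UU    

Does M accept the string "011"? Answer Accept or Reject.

Reject

(s0, 011, $)
  read 0, top $: go to s1, push Y$ → (s1, 11, Y$)
  read 1, top Y: go to s0, push Y → (s0, 1, Y$)
  ε-move, top Y: go to s1, push VY → (s1, 1, VY$)
  ε-move, top V: go to s1, push ε → (s1, 1, Y$)
  read 1, top Y: go to s0, push Y → (s0, ε, Y$)
  ε-move, top Y: go to s1, push VY → (s1, ε, VY$)
  ε-move, top V: go to s1, push ε → (s1, ε, Y$)
All input consumed; stack is Y$, not empty, and no further ε-move applies.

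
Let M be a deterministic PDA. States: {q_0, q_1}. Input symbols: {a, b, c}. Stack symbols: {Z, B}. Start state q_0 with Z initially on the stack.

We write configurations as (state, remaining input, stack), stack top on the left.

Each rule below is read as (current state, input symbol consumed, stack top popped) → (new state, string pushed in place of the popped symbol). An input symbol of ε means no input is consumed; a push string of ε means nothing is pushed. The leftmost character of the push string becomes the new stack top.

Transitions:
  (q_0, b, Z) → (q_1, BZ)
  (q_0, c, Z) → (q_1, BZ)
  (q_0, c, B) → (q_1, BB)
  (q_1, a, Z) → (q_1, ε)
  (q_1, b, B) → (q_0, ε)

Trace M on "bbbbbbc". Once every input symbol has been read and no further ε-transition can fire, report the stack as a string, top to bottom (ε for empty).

BZ

(q_0, bbbbbbc, Z) ⊢ (q_1, bbbbbc, BZ) ⊢ (q_0, bbbbc, Z) ⊢ (q_1, bbbc, BZ) ⊢ (q_0, bbc, Z) ⊢ (q_1, bc, BZ) ⊢ (q_0, c, Z) ⊢ (q_1, ε, BZ)
All input consumed in state q_1 with stack BZ.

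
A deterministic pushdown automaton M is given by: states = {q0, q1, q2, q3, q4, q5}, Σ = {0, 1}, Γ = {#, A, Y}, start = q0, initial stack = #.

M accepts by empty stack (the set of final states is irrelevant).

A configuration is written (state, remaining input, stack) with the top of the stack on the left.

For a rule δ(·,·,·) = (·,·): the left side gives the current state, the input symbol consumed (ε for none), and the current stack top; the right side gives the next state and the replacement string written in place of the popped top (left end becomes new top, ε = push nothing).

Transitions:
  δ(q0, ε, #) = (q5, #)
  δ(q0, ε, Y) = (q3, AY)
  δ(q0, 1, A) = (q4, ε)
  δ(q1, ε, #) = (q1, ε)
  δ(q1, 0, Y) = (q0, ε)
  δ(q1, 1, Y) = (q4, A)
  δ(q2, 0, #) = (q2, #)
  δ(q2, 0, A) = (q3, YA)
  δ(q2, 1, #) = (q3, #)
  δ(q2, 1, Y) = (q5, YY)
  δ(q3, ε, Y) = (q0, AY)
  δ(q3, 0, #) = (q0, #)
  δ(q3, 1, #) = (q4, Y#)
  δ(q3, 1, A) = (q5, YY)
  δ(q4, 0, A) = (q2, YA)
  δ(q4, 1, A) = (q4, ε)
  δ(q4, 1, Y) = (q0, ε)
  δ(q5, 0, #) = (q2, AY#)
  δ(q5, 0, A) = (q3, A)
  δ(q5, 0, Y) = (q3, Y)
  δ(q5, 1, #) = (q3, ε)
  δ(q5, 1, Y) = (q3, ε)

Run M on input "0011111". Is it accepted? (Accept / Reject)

Accept

(q0, 0011111, #)
  ε-move, top #: go to q5, push # → (q5, 0011111, #)
  read 0, top #: go to q2, push AY# → (q2, 011111, AY#)
  read 0, top A: go to q3, push YA → (q3, 11111, YAY#)
  ε-move, top Y: go to q0, push AY → (q0, 11111, AYAY#)
  read 1, top A: go to q4, push ε → (q4, 1111, YAY#)
  read 1, top Y: go to q0, push ε → (q0, 111, AY#)
  read 1, top A: go to q4, push ε → (q4, 11, Y#)
  read 1, top Y: go to q0, push ε → (q0, 1, #)
  ε-move, top #: go to q5, push # → (q5, 1, #)
  read 1, top #: go to q3, push ε → (q3, ε, ε)
All input consumed and the stack is empty.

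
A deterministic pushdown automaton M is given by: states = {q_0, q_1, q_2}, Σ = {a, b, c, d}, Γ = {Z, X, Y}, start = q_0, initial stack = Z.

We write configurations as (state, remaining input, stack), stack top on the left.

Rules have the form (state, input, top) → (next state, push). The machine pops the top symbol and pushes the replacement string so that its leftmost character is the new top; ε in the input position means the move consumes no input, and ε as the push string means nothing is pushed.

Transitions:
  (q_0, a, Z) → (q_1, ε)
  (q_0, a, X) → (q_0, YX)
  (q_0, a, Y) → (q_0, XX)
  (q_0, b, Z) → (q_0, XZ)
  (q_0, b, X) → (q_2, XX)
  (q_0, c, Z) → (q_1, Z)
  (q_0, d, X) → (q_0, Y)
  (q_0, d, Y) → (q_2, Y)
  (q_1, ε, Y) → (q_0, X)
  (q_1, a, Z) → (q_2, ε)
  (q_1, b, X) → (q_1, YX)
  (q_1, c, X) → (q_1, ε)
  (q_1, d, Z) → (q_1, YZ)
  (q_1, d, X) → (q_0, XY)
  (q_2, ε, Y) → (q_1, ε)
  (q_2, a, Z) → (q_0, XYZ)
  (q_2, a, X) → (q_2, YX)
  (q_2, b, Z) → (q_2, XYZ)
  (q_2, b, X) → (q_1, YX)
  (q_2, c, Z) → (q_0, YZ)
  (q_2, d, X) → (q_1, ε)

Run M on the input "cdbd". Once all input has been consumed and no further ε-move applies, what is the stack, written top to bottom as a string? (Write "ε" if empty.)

(q_0, cdbd, Z)
  read c, top Z: go to q_1, push Z → (q_1, dbd, Z)
  read d, top Z: go to q_1, push YZ → (q_1, bd, YZ)
  ε-move, top Y: go to q_0, push X → (q_0, bd, XZ)
  read b, top X: go to q_2, push XX → (q_2, d, XXZ)
  read d, top X: go to q_1, push ε → (q_1, ε, XZ)
All input consumed in state q_1 with stack XZ.

XZ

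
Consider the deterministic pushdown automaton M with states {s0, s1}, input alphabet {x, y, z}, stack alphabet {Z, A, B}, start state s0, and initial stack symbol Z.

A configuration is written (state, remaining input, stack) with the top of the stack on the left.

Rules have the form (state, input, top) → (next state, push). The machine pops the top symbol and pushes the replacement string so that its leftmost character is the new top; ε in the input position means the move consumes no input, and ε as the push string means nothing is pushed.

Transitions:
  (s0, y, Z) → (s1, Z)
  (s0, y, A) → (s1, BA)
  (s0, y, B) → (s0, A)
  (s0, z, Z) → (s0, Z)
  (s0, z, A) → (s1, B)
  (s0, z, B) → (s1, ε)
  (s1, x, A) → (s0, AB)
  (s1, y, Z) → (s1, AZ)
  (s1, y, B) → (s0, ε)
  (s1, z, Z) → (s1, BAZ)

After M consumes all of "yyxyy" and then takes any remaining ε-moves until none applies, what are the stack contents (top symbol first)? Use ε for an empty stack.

(s0, yyxyy, Z)
  read y, top Z: go to s1, push Z → (s1, yxyy, Z)
  read y, top Z: go to s1, push AZ → (s1, xyy, AZ)
  read x, top A: go to s0, push AB → (s0, yy, ABZ)
  read y, top A: go to s1, push BA → (s1, y, BABZ)
  read y, top B: go to s0, push ε → (s0, ε, ABZ)
All input consumed in state s0 with stack ABZ.

ABZ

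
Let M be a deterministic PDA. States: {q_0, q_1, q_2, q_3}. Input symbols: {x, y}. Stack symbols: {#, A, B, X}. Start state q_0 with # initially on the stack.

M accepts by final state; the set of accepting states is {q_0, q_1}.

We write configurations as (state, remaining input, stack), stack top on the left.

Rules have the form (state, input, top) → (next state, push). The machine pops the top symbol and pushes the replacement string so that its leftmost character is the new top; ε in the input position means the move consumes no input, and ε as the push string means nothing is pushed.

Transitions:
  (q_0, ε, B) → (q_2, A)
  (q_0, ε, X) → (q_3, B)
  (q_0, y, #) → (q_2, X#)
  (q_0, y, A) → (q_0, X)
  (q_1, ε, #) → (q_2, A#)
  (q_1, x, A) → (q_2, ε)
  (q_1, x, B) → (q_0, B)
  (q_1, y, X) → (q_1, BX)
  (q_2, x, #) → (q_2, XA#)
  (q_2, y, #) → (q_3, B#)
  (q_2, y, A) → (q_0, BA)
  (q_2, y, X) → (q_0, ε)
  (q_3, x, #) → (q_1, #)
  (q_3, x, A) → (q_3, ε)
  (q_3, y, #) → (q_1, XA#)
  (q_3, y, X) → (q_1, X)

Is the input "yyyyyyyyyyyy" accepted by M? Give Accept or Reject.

(q_0, yyyyyyyyyyyy, #)
  read y, top #: go to q_2, push X# → (q_2, yyyyyyyyyyy, X#)
  read y, top X: go to q_0, push ε → (q_0, yyyyyyyyyy, #)
  read y, top #: go to q_2, push X# → (q_2, yyyyyyyyy, X#)
  read y, top X: go to q_0, push ε → (q_0, yyyyyyyy, #)
  read y, top #: go to q_2, push X# → (q_2, yyyyyyy, X#)
  read y, top X: go to q_0, push ε → (q_0, yyyyyy, #)
  read y, top #: go to q_2, push X# → (q_2, yyyyy, X#)
  read y, top X: go to q_0, push ε → (q_0, yyyy, #)
  read y, top #: go to q_2, push X# → (q_2, yyy, X#)
  read y, top X: go to q_0, push ε → (q_0, yy, #)
  read y, top #: go to q_2, push X# → (q_2, y, X#)
  read y, top X: go to q_0, push ε → (q_0, ε, #)
All input consumed; state q_0 ∈ F.

Accept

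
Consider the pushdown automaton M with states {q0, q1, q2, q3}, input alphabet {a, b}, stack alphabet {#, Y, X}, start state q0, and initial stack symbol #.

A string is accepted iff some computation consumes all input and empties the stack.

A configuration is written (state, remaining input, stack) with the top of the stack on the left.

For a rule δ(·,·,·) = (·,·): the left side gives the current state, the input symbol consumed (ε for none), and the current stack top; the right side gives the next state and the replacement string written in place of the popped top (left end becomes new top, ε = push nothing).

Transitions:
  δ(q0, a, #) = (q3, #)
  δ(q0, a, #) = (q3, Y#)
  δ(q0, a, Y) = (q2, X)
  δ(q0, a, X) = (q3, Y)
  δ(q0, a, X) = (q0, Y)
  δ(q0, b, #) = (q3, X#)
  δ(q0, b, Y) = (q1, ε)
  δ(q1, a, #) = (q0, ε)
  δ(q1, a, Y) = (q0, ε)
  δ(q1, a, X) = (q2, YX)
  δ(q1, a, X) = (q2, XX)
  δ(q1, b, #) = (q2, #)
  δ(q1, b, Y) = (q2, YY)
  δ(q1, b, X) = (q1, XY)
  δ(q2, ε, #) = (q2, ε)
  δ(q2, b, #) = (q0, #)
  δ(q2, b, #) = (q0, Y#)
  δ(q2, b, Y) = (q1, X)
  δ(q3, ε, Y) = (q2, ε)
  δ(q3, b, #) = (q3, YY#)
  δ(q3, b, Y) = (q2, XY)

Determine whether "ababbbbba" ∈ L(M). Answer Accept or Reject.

One accepting computation: (q0, ababbbbba, #) ⊢ (q3, babbbbba, Y#) ⊢ (q2, babbbbba, #) ⊢ (q0, abbbbba, #) ⊢ (q3, bbbbba, Y#) ⊢ (q2, bbbbba, #) ⊢ (q0, bbbba, Y#) ⊢ (q1, bbba, #) ⊢ (q2, bba, #) ⊢ (q0, ba, Y#) ⊢ (q1, a, #) ⊢ (q0, ε, ε)
All input consumed and the stack is empty.

Accept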